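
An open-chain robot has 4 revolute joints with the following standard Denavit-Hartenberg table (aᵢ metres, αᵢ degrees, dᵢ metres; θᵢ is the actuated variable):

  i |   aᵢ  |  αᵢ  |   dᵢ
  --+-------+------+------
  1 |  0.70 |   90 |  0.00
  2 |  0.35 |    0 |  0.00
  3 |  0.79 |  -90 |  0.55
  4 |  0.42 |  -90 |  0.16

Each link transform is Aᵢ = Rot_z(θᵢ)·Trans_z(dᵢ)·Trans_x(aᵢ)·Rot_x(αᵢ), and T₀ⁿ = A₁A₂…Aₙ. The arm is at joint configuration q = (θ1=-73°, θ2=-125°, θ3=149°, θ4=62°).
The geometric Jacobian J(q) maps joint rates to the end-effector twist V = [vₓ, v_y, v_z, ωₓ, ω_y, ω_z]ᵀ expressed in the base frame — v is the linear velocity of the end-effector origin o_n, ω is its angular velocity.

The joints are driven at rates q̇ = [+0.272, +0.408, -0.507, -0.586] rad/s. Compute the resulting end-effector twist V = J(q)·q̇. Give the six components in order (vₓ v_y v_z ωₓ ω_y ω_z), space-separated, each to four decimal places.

o_n = [0.2193, -1.3300, 0.2610]
J₁: ẑ×o_n = [1.3300, 0.2193, -0.0000], ω = ẑ
J2: z=[-0.9563, -0.2924, 0.0000] o=[0.2047, -0.6694, 0.0000] → [-0.0763, 0.2496, 0.6360, -0.9563, -0.2924, 0.0000]
J3: z=[-0.9563, -0.2924, 0.0000] o=[0.1460, -0.4774, -0.2867] → [-0.1601, 0.5238, 0.8368, -0.9563, -0.2924, 0.0000]
J4: z=[-0.1189, 0.3890, 0.9135] o=[-0.1690, -1.3284, 0.0346] → [0.0895, 0.3816, -0.1508, -0.1189, 0.3890, 0.9135]
V = J·q̇ = [0.3594, -0.3277, -0.0764, 0.1644, -0.1990, -0.2633]

0.3594 -0.3277 -0.0764 0.1644 -0.1990 -0.2633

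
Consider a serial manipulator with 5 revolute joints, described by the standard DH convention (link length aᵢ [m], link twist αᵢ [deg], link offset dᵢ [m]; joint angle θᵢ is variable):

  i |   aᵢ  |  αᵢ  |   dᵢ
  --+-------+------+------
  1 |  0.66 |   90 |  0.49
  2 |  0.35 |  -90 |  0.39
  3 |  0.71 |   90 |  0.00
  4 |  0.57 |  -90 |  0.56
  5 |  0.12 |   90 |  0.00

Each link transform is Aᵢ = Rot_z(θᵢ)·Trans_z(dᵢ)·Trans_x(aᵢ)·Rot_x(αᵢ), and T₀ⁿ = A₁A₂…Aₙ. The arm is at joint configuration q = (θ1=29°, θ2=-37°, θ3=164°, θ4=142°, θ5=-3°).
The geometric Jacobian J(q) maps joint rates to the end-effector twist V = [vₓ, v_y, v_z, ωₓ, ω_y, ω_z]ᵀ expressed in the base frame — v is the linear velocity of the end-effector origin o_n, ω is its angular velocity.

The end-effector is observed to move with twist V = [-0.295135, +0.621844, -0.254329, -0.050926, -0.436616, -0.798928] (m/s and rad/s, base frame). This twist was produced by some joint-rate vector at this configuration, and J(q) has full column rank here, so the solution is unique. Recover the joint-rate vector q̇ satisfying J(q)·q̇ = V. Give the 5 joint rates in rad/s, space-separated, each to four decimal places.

o_n = [0.9455, 0.7530, 0.6209]
J₁: ẑ×o_n = [-0.7530, 0.9455, 0.0000], ω = ẑ
J2: z=[0.4848, -0.8746, 0.0000] o=[0.5772, 0.3200, 0.4900] → [-0.1145, -0.0635, 0.5320, 0.4848, -0.8746, 0.0000]
J3: z=[0.5264, 0.2918, 0.7986] o=[1.0108, 0.1144, 0.2794] → [-0.4104, -0.2319, 0.3552, 0.5264, 0.2918, 0.7986]
J4: z=[-0.2735, 0.9475, -0.1659] o=[0.4392, 0.0213, 0.6901] → [0.0558, -0.1029, -0.6798, -0.2735, 0.9475, -0.1659]
J5: z=[0.0809, -0.1492, -0.9855] o=[0.8324, 0.7132, 0.6176] → [0.0388, -0.1118, 0.0201, 0.0809, -0.1492, -0.9855]
q̇ = J⁺·V = [0.7340, 0.9690, -0.7110, 0.7860, 0.8470]

0.7340 0.9690 -0.7110 0.7860 0.8470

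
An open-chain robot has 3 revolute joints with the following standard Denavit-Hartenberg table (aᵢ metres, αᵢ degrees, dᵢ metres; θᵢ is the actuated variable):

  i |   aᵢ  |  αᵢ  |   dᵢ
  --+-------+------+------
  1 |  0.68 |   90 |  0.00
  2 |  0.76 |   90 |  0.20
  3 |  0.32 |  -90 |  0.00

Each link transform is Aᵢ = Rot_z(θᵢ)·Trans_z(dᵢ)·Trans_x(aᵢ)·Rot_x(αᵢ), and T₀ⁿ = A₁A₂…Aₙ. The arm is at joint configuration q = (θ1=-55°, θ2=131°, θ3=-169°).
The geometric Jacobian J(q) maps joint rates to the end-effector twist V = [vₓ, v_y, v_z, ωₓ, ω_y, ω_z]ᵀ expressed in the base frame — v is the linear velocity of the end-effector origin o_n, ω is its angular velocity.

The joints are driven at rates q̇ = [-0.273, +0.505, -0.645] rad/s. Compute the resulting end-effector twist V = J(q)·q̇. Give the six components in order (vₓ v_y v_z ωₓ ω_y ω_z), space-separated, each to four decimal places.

o_n = [0.1084, -0.3971, 0.3365]
J₁: ẑ×o_n = [0.3971, 0.1084, -0.0000], ω = ẑ
J2: z=[-0.8192, -0.5736, 0.0000] o=[0.3900, -0.5570, 0.0000] → [-0.1930, 0.2757, -0.2925, -0.8192, -0.5736, 0.0000]
J3: z=[0.4329, -0.6182, 0.6561] o=[-0.0598, -0.2633, 0.5736] → [0.2343, 0.2130, 0.0461, 0.4329, -0.6182, 0.6561]
V = J·q̇ = [-0.3570, -0.0278, -0.1774, -0.6929, 0.1091, -0.6962]

-0.3570 -0.0278 -0.1774 -0.6929 0.1091 -0.6962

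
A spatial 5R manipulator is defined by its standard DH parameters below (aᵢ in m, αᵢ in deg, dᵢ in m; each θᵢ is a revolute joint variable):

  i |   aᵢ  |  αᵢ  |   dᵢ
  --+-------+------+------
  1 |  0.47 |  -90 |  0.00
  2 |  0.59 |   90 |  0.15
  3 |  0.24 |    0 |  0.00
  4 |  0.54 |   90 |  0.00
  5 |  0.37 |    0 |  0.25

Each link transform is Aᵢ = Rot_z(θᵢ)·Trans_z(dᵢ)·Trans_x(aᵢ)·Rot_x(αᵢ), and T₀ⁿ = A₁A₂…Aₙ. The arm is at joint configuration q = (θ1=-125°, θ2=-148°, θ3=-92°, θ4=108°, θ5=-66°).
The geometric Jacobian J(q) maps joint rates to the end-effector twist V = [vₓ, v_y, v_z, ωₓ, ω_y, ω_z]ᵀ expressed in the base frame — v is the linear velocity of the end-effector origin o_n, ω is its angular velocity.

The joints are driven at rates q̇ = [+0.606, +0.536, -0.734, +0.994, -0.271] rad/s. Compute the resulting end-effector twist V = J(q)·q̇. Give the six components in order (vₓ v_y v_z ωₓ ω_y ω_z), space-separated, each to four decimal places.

-0.5761 -0.6297 0.4029 0.6951 -0.3959 0.3459

o_n = [0.1524, 0.4615, 0.9831]
J₁: ẑ×o_n = [-0.4615, 0.1524, 0.0000], ω = ẑ
J2: z=[0.8192, -0.5736, 0.0000] o=[-0.2696, -0.3850, 0.0000] → [-0.5639, -0.8053, 0.9355, 0.8192, -0.5736, 0.0000]
J3: z=[0.3039, 0.4341, -0.8480] o=[0.1403, -0.0612, 0.3127] → [0.7343, -0.2141, 0.1536, 0.3039, 0.4341, -0.8480]
J4: z=[0.3039, 0.4341, -0.8480] o=[-0.0603, 0.0706, 0.3082] → [0.6245, -0.3855, 0.0265, 0.3039, 0.4341, -0.8480]
J5: z=[-0.6533, 0.7428, 0.1461] o=[0.3141, 0.3458, 0.5833] → [0.2801, 0.2376, 0.0446, -0.6533, 0.7428, 0.1461]
V = J·q̇ = [-0.5761, -0.6297, 0.4029, 0.6951, -0.3959, 0.3459]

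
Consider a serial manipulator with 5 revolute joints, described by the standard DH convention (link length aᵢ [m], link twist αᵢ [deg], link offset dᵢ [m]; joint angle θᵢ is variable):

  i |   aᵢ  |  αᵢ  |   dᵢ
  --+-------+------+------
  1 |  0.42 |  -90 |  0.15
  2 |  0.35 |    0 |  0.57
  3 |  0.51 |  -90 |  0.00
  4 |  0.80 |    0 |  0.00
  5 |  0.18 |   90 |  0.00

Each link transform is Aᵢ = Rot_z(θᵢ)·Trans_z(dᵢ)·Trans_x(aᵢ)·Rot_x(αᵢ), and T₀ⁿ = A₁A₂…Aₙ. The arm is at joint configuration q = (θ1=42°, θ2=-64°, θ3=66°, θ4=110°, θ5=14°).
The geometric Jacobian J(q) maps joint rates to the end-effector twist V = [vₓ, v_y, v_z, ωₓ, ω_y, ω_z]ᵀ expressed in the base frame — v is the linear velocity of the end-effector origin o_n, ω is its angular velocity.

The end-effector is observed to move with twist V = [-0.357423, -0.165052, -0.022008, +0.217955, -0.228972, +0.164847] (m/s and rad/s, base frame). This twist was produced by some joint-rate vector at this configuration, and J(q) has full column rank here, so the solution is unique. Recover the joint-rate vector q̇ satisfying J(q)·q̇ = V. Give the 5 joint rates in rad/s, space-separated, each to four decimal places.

-0.0860 0.5410 -0.8570 0.7410 -0.9920

o_n = [0.7484, 0.2285, 0.4598]
J₁: ẑ×o_n = [-0.2285, 0.7484, 0.0000], ω = ẑ
J2: z=[-0.6691, 0.7431, 0.0000] o=[0.3121, 0.2810, 0.1500] → [0.2303, 0.2073, -0.2891, -0.6691, 0.7431, 0.0000]
J3: z=[-0.6691, 0.7431, 0.0000] o=[0.0447, 0.8073, 0.4646] → [-0.0035, -0.0032, -0.1356, -0.6691, 0.7431, 0.0000]
J4: z=[-0.0259, -0.0234, -0.9994] o=[0.4235, 1.1483, 0.4468] → [-0.9196, -0.3244, 0.0314, -0.0259, -0.0234, -0.9994]
J5: z=[-0.0259, -0.0234, -0.9994] o=[0.7233, 0.4067, 0.4563] → [-0.1782, -0.0250, 0.0052, -0.0259, -0.0234, -0.9994]
q̇ = J⁺·V = [-0.0860, 0.5410, -0.8570, 0.7410, -0.9920]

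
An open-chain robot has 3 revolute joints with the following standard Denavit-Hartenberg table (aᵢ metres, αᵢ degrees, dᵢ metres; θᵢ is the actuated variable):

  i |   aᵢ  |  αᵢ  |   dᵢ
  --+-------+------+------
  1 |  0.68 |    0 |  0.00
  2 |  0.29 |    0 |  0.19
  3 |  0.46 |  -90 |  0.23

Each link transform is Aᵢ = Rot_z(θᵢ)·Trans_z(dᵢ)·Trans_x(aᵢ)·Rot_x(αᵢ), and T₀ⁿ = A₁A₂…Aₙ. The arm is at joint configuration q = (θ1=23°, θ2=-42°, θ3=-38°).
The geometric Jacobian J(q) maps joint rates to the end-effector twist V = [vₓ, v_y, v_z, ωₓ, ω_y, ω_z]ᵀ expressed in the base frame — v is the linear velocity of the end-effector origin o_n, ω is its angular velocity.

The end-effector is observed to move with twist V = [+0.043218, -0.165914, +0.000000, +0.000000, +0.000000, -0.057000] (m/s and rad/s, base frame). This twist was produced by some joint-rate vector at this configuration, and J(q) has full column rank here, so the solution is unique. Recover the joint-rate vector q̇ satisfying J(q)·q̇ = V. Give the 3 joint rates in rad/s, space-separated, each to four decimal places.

-0.2440 0.2480 -0.0610

o_n = [1.1507, -0.2145, 0.4200]
J₁: ẑ×o_n = [0.2145, 1.1507, -0.0000], ω = ẑ
J2: z=[0.0000, 0.0000, 1.0000] o=[0.6259, 0.2657, 0.0000] → [0.4802, 0.5247, -0.0000, 0.0000, 0.0000, 1.0000]
J3: z=[0.0000, 0.0000, 1.0000] o=[0.9001, 0.1713, 0.1900] → [0.3858, 0.2505, -0.0000, 0.0000, 0.0000, 1.0000]
q̇ = J⁺·V = [-0.2440, 0.2480, -0.0610]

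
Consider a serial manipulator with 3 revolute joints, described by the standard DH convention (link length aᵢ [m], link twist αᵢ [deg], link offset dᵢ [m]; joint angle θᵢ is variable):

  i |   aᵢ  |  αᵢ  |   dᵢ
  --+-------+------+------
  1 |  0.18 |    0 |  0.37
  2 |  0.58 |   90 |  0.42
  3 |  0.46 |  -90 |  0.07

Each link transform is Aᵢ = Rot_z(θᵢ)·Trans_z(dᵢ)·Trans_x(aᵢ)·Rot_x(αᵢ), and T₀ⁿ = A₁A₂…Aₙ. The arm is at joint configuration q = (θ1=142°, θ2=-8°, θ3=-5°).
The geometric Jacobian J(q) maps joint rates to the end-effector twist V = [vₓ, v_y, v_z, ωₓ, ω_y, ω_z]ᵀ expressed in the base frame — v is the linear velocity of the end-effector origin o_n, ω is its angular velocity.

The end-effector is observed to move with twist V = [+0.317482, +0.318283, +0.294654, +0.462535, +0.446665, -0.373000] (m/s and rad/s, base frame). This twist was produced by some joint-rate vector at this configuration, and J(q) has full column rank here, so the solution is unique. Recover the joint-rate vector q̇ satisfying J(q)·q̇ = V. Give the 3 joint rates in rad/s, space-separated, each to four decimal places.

-0.3490 -0.0240 0.6430

o_n = [-0.8127, 0.9063, 0.7499]
J₁: ẑ×o_n = [-0.9063, -0.8127, 0.0000], ω = ẑ
J2: z=[0.0000, 0.0000, 1.0000] o=[-0.1418, 0.1108, 0.3700] → [-0.7955, -0.6709, 0.0000, 0.0000, 0.0000, 1.0000]
J3: z=[0.7193, 0.6947, 0.0000] o=[-0.5447, 0.5280, 0.7900] → [-0.0278, 0.0288, 0.4582, 0.7193, 0.6947, 0.0000]
q̇ = J⁺·V = [-0.3490, -0.0240, 0.6430]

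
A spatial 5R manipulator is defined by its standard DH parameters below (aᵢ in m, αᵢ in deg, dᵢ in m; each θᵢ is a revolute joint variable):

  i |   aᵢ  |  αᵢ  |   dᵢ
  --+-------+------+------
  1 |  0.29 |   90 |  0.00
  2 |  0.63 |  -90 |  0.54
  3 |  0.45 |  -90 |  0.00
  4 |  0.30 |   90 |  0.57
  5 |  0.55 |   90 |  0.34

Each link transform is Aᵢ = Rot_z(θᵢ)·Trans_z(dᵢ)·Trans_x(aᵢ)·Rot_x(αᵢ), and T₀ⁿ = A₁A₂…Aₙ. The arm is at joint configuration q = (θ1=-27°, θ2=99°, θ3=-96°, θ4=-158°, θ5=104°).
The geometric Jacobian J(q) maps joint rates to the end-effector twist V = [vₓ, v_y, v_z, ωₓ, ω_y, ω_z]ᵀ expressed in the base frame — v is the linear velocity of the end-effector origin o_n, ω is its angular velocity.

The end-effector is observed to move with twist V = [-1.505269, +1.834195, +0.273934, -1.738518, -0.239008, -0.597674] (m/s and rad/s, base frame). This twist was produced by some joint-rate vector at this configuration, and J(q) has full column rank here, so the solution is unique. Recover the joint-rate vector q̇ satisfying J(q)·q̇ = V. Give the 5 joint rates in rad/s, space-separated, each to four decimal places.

o_n = [-0.1309, -0.8562, 1.7285]
J₁: ẑ×o_n = [0.8562, -0.1309, 0.0000], ω = ẑ
J2: z=[-0.4540, -0.8910, 0.0000] o=[0.2584, -0.1317, 0.0000] → [-1.5401, 0.7847, -0.0179, -0.4540, -0.8910, 0.0000]
J3: z=[-0.8800, 0.4484, -0.1564] o=[-0.0746, -0.5681, 0.6222] → [0.4510, 0.9824, 0.2788, -0.8800, 0.4484, -0.1564]
J4: z=[-0.1861, -0.0225, 0.9823] o=[-0.2712, -0.9702, 0.5758] → [-0.1379, 0.3523, -0.0180, -0.1861, -0.0225, 0.9823]
J5: z=[0.9796, -0.0810, 0.1837] o=[-0.3546, -0.6840, 1.1468] → [-0.0155, -0.5288, -0.1505, 0.9796, -0.0810, 0.1837]
q̇ = J⁺·V = [-0.8640, 0.6360, 0.6060, 0.5240, -0.8360]

-0.8640 0.6360 0.6060 0.5240 -0.8360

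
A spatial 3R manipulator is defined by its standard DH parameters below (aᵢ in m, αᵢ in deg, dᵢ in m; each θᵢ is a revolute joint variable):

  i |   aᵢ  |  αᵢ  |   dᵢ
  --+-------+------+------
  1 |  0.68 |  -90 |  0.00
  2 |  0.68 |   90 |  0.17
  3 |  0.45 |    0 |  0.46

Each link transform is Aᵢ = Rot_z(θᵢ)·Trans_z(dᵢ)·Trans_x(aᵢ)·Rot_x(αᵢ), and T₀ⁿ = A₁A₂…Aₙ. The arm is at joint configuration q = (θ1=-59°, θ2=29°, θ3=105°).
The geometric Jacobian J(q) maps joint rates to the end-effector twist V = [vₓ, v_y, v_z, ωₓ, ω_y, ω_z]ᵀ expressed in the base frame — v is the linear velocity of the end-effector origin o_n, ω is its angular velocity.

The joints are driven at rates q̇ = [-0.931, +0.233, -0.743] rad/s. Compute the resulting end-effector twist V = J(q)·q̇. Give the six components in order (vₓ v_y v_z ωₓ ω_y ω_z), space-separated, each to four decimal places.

o_n = [1.2372, -0.8851, 0.1291]
J₁: ẑ×o_n = [0.8851, 1.2372, -0.0000], ω = ẑ
J2: z=[0.8572, 0.5150, 0.0000] o=[0.3502, -0.5829, 0.0000] → [0.0665, -0.1107, -0.7159, 0.8572, 0.5150, 0.0000]
J3: z=[0.2497, -0.4156, 0.8746] o=[0.8023, -1.0051, -0.3297] → [-0.2956, 0.2659, 0.2107, 0.2497, -0.4156, 0.8746]
V = J·q̇ = [-0.5889, -1.3752, -0.3234, 0.0142, 0.4288, -1.5808]

-0.5889 -1.3752 -0.3234 0.0142 0.4288 -1.5808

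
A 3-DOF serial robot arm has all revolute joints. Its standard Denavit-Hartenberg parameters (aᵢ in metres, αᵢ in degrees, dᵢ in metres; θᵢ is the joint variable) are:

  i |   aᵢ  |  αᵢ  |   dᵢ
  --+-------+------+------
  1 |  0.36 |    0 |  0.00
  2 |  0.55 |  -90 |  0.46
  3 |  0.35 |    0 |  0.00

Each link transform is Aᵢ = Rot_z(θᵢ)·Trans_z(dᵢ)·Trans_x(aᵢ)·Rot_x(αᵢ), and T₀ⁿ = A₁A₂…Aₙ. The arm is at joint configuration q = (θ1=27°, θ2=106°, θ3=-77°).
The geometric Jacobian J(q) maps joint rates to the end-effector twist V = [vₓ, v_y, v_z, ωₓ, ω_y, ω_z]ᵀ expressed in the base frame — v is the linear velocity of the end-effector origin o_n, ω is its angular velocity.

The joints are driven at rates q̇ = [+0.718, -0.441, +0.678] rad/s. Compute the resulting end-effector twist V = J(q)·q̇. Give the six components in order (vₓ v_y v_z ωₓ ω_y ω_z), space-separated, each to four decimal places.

-0.4024 0.2806 -0.0534 -0.4959 -0.4624 0.2770

o_n = [-0.1080, 0.6233, 0.8010]
J₁: ẑ×o_n = [-0.6233, -0.1080, 0.0000], ω = ẑ
J2: z=[0.0000, 0.0000, 1.0000] o=[0.3208, 0.1634, 0.0000] → [-0.4598, -0.4288, 0.0000, 0.0000, 0.0000, 1.0000]
J3: z=[-0.7314, -0.6820, 0.0000] o=[-0.0543, 0.5657, 0.4600] → [-0.2326, 0.2494, -0.0787, -0.7314, -0.6820, 0.0000]
V = J·q̇ = [-0.4024, 0.2806, -0.0534, -0.4959, -0.4624, 0.2770]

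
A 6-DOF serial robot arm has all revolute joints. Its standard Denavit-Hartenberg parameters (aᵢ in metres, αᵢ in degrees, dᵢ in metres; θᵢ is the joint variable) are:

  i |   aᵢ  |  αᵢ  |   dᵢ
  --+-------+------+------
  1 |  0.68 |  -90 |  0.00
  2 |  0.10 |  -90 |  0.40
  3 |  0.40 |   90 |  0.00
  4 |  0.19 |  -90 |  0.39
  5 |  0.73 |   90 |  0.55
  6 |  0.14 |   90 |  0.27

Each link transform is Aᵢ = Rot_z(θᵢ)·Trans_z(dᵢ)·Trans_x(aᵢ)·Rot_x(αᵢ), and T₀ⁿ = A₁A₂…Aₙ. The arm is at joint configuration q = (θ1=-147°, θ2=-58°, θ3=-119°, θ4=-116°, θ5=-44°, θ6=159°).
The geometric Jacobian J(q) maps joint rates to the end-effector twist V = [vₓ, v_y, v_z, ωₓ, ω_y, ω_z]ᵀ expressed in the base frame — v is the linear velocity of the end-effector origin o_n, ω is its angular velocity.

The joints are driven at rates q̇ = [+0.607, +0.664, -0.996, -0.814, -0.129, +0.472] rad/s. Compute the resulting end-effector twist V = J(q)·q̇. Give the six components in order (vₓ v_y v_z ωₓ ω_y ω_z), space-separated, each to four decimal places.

o_n = [0.7105, -0.2186, -0.6195]
J₁: ẑ×o_n = [0.2186, 0.7105, -0.0000], ω = ẑ
J2: z=[0.5446, -0.8387, 0.0000] o=[-0.5703, -0.3704, 0.0000] → [0.5196, 0.3374, 1.1568, 0.5446, -0.8387, 0.0000]
J3: z=[-0.7112, -0.4619, -0.5299] o=[-0.3969, -0.7347, 0.0848] → [0.5988, -1.0878, 0.1445, -0.7112, -0.4619, -0.5299]
J4: z=[0.1247, 0.6590, -0.7417] o=[-0.1202, -0.9721, -0.0797] → [0.2031, -0.5488, -0.4535, 0.1247, 0.6590, -0.7417]
J5: z=[0.9336, -0.3310, -0.1372] o=[-0.0077, -0.5868, -0.2442] → [0.1748, 0.2518, 0.5815, 0.9336, -0.3310, -0.1372]
J6: z=[-0.1437, 0.0049, -0.9896] o=[0.7454, -0.0800, -0.3510] → [-0.1385, -0.0041, 0.0201, -0.1437, 0.0049, -0.9896]
V = J·q̇ = [-0.3719, 2.1511, 0.9279, 0.7803, -0.5883, 1.2892]

-0.3719 2.1511 0.9279 0.7803 -0.5883 1.2892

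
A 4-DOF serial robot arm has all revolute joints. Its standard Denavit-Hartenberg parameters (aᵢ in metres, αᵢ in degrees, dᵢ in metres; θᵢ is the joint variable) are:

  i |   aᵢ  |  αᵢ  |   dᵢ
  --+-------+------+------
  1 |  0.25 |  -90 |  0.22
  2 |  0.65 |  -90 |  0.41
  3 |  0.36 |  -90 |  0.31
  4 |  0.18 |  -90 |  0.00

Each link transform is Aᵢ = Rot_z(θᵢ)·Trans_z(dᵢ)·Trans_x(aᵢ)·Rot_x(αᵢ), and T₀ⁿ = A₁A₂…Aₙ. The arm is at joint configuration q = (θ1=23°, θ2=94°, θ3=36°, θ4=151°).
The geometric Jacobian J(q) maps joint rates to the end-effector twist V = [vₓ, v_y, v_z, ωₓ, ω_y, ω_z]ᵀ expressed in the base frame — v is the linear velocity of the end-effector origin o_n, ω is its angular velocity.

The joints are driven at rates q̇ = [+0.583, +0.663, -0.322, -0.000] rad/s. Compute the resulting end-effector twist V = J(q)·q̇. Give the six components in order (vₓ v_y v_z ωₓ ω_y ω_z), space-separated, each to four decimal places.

o_n = [-0.1403, 0.2565, -0.5764]
J₁: ẑ×o_n = [-0.2565, -0.1403, 0.0000], ω = ẑ
J2: z=[-0.3907, 0.9205, 0.0000] o=[0.2301, 0.0977, 0.2200] → [-0.7331, -0.3112, 0.2790, -0.3907, 0.9205, 0.0000]
J3: z=[-0.9183, -0.3898, 0.0698] o=[0.0282, 0.4574, -0.4284] → [0.0717, -0.1476, 0.1188, -0.9183, -0.3898, 0.0698]
J4: z=[0.3539, -0.7287, 0.5864] o=[-0.1925, 0.1338, -0.6973] → [-0.1601, -0.0122, 0.0814, 0.3539, -0.7287, 0.5864]
V = J·q̇ = [-0.6586, -0.2406, 0.1467, 0.0366, 0.7358, 0.5605]

-0.6586 -0.2406 0.1467 0.0366 0.7358 0.5605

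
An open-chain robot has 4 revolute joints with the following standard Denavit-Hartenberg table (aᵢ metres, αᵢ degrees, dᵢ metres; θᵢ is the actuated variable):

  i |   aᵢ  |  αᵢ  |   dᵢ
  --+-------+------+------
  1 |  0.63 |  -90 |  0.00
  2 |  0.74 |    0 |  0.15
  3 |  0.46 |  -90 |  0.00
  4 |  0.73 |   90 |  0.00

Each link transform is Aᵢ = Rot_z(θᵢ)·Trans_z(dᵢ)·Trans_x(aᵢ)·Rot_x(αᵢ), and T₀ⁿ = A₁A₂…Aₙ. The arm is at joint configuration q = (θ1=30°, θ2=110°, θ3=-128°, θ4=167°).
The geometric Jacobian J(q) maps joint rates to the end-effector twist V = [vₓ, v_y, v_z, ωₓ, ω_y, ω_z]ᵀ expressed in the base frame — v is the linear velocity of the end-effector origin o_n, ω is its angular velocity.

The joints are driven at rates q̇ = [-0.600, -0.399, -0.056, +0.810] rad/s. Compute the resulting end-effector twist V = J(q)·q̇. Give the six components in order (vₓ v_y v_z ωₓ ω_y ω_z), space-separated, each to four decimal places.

o_n = [0.1265, 0.0566, -0.7730]
J₁: ẑ×o_n = [-0.0566, 0.1265, 0.0000], ω = ẑ
J2: z=[-0.5000, 0.8660, 0.0000] o=[0.5456, 0.3150, 0.0000] → [-0.6695, -0.3865, 0.4921, -0.5000, 0.8660, 0.0000]
J3: z=[-0.5000, 0.8660, 0.0000] o=[0.2514, 0.3184, -0.6954] → [-0.0672, -0.0388, 0.2390, -0.5000, 0.8660, 0.0000]
J4: z=[0.2676, 0.1545, -0.9511] o=[0.6303, 0.5371, -0.5532] → [-0.4909, 0.5379, -0.0507, 0.2676, 0.1545, -0.9511]
V = J·q̇ = [-0.0928, 0.5162, -0.2508, 0.4443, -0.2689, -1.3704]

-0.0928 0.5162 -0.2508 0.4443 -0.2689 -1.3704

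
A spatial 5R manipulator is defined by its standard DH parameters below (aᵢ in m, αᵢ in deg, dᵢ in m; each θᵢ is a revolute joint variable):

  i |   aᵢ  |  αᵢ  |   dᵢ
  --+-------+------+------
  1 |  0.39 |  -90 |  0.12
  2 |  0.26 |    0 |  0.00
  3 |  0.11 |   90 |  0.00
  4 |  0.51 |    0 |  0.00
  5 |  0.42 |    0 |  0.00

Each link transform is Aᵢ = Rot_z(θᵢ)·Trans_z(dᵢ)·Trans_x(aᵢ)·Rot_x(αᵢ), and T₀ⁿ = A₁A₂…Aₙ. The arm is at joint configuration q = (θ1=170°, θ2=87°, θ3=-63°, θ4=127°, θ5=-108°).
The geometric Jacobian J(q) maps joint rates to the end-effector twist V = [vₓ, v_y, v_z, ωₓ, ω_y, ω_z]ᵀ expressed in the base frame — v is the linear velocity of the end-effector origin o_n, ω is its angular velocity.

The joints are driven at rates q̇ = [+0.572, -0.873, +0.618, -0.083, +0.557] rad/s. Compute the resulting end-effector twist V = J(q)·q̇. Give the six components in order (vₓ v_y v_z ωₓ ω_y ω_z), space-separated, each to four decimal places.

o_n = [-0.6721, -0.4339, -0.2211]
J₁: ẑ×o_n = [0.4339, -0.6721, 0.0000], ω = ẑ
J2: z=[-0.1736, -0.9848, 0.0000] o=[-0.3841, 0.0677, 0.1200] → [0.3359, -0.0592, -0.1965, -0.1736, -0.9848, 0.0000]
J3: z=[-0.1736, -0.9848, 0.0000] o=[-0.3975, 0.0701, -0.1396] → [0.0802, -0.0141, -0.1829, -0.1736, -0.9848, 0.0000]
J4: z=[-0.4006, 0.0706, 0.9135] o=[-0.4964, 0.0875, -0.1844] → [0.4738, -0.1751, 0.2213, -0.4006, 0.0706, 0.9135]
J5: z=[-0.4006, 0.0706, 0.9135] o=[-0.2910, -0.3623, -0.0595] → [0.0541, -0.4128, 0.0556, -0.4006, 0.0706, 0.9135]
V = J·q̇ = [-0.0047, -0.5568, 0.0711, -0.1456, 0.2846, 1.0050]

-0.0047 -0.5568 0.0711 -0.1456 0.2846 1.0050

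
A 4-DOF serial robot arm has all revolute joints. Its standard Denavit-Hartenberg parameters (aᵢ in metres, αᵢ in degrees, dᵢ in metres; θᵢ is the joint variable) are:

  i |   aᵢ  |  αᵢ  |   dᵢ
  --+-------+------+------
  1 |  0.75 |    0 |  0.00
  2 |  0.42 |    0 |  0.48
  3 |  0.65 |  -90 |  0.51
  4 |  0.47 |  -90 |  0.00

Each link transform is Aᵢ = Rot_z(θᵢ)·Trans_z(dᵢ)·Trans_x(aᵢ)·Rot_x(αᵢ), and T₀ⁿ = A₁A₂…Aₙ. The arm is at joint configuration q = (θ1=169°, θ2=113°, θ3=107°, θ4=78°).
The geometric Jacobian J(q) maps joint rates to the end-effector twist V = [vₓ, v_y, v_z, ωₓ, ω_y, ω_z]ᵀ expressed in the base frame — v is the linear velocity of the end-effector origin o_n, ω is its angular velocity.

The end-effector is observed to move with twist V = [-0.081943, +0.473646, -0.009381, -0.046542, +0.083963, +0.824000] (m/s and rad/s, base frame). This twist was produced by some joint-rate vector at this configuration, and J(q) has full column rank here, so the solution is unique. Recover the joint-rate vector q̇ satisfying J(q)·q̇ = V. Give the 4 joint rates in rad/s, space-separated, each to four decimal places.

0.1390 0.5310 0.1540 0.0960

o_n = [0.0051, 0.0948, 0.5303]
J₁: ẑ×o_n = [-0.0948, 0.0051, 0.0000], ω = ẑ
J2: z=[0.0000, 0.0000, 1.0000] o=[-0.7362, 0.1431, 0.0000] → [0.0483, 0.7413, -0.0000, 0.0000, 0.0000, 1.0000]
J3: z=[0.0000, 0.0000, 1.0000] o=[-0.6489, -0.2677, 0.4800] → [-0.3625, 0.6540, 0.0000, 0.0000, 0.0000, 1.0000]
J4: z=[-0.4848, 0.8746, 0.0000] o=[-0.0804, 0.0474, 0.9900] → [-0.4021, -0.2229, -0.0977, -0.4848, 0.8746, 0.0000]
q̇ = J⁺·V = [0.1390, 0.5310, 0.1540, 0.0960]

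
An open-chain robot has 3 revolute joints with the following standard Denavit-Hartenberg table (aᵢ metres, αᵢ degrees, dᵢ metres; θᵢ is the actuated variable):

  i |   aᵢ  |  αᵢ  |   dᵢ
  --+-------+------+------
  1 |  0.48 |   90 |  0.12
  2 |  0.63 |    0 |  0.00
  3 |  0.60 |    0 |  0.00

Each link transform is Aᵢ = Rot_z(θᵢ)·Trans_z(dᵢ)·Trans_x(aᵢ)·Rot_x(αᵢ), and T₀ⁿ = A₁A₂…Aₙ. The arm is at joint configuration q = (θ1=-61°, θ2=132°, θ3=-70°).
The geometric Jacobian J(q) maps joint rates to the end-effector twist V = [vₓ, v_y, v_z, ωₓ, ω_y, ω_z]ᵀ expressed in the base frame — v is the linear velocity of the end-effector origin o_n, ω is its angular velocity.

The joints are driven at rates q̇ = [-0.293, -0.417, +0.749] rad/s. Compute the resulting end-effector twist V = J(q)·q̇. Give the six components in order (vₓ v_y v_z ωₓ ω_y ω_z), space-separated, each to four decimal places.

-0.0778 -0.0652 0.2693 -0.2904 -0.1610 -0.2930

o_n = [0.1649, -0.2975, 1.1179]
J₁: ẑ×o_n = [0.2975, 0.1649, -0.0000], ω = ẑ
J2: z=[-0.8746, -0.4848, 0.0000] o=[0.2327, -0.4198, 0.1200] → [-0.4838, 0.8728, -0.1399, -0.8746, -0.4848, 0.0000]
J3: z=[-0.8746, -0.4848, 0.0000] o=[0.0283, -0.0511, 0.5882] → [-0.2568, 0.4633, 0.2817, -0.8746, -0.4848, 0.0000]
V = J·q̇ = [-0.0778, -0.0652, 0.2693, -0.2904, -0.1610, -0.2930]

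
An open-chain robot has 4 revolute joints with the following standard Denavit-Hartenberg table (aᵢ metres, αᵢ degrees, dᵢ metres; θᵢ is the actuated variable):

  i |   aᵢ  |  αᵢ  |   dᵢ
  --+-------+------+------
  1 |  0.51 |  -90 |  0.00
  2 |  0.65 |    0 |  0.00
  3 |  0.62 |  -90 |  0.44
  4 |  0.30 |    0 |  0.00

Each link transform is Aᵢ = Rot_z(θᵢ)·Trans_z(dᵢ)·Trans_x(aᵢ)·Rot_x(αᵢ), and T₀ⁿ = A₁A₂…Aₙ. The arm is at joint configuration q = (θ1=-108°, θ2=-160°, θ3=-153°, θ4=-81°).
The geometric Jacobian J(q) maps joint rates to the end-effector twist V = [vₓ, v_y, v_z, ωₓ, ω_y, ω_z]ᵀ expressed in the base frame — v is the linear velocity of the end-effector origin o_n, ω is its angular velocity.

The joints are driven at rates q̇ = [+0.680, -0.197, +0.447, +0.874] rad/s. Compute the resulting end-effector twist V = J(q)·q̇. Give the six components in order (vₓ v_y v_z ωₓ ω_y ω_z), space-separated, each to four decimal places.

0.3413 0.4041 -0.4234 0.4353 0.5307 0.0839

o_n = [0.5909, -0.5642, -0.2654]
J₁: ẑ×o_n = [0.5642, 0.5909, -0.0000], ω = ẑ
J2: z=[0.9511, -0.3090, 0.0000] o=[-0.1576, -0.4850, 0.0000] → [0.0820, 0.2525, 0.1560, 0.9511, -0.3090, 0.0000]
J3: z=[0.9511, -0.3090, 0.0000] o=[0.0311, 0.0959, 0.2223] → [0.1507, 0.4639, -0.4548, 0.9511, -0.3090, 0.0000]
J4: z=[0.2260, 0.6956, -0.6820] o=[0.3189, -0.4422, -0.2311] → [-0.1071, -0.1777, -0.2167, 0.2260, 0.6956, -0.6820]
V = J·q̇ = [0.3413, 0.4041, -0.4234, 0.4353, 0.5307, 0.0839]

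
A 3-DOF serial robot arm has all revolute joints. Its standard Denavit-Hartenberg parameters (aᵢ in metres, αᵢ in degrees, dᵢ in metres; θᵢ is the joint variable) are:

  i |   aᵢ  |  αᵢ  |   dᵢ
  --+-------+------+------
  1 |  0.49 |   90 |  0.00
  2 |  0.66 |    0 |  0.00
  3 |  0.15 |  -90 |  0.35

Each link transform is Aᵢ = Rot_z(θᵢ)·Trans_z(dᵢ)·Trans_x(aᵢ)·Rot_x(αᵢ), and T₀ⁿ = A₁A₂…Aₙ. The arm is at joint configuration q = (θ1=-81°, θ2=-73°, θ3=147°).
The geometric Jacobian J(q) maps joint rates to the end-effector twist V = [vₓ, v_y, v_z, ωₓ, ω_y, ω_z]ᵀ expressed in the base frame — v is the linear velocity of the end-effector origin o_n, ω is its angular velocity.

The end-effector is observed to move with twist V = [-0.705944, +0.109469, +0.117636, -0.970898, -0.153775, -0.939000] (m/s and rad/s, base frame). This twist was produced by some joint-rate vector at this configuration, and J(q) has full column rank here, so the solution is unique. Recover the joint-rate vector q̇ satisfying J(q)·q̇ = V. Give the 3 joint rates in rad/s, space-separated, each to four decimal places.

o_n = [-0.2324, -0.7701, -0.4870]
J₁: ẑ×o_n = [0.7701, -0.2324, 0.0000], ω = ẑ
J2: z=[-0.9877, -0.1564, 0.0000] o=[0.0767, -0.4840, 0.0000] → [0.0762, -0.4810, 0.2343, -0.9877, -0.1564, 0.0000]
J3: z=[-0.9877, -0.1564, 0.0000] o=[0.1068, -0.6746, -0.6312] → [-0.0226, 0.1424, 0.0413, -0.9877, -0.1564, 0.0000]
q̇ = J⁺·V = [-0.9390, 0.3990, 0.5840]

-0.9390 0.3990 0.5840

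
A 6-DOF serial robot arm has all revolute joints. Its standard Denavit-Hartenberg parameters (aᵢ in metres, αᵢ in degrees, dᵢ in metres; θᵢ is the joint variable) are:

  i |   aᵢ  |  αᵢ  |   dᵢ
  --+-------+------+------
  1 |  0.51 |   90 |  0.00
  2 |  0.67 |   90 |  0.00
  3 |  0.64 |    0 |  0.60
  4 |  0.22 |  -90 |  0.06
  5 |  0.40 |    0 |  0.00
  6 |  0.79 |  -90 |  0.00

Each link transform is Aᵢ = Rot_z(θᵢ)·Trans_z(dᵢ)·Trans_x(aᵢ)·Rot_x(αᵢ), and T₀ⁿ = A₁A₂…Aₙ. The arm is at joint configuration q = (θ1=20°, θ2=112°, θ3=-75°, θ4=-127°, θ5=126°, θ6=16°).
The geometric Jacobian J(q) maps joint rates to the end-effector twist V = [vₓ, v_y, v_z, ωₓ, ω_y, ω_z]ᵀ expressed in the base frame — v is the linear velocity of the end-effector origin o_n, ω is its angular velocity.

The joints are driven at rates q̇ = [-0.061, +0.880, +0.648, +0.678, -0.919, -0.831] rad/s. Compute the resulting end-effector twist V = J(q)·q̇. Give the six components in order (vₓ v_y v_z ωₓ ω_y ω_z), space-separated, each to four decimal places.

-1.5649 -1.9653 -1.4041 1.7805 -2.0151 1.0436

o_n = [-0.4468, 0.7494, 1.2668]
J₁: ẑ×o_n = [-0.7494, -0.4468, 0.0000], ω = ẑ
J2: z=[0.3420, -0.9397, 0.0000] o=[0.4792, 0.1744, 0.0000] → [-1.1904, -0.4333, -0.6736, 0.3420, -0.9397, 0.0000]
J3: z=[0.8713, 0.3171, 0.3746] o=[0.2434, 0.0886, 0.6212] → [-0.0428, -0.8210, 0.7947, 0.8713, 0.3171, 0.3746]
J4: z=[0.8713, 0.3171, 0.3746] o=[0.4964, 0.8385, 0.9996] → [0.1181, -0.5862, 0.2215, 0.8713, 0.3171, 0.3746]
J5: z=[-0.1852, 0.9193, -0.3473] o=[0.6487, 0.8063, 0.8329] → [0.3791, 0.4609, 1.0176, -0.1852, 0.9193, -0.3473]
J6: z=[-0.1852, 0.9193, -0.3473] o=[0.2599, 0.7585, 0.9138] → [0.3213, 0.3108, 0.6513, -0.1852, 0.9193, -0.3473]
V = J·q̇ = [-1.5649, -1.9653, -1.4041, 1.7805, -2.0151, 1.0436]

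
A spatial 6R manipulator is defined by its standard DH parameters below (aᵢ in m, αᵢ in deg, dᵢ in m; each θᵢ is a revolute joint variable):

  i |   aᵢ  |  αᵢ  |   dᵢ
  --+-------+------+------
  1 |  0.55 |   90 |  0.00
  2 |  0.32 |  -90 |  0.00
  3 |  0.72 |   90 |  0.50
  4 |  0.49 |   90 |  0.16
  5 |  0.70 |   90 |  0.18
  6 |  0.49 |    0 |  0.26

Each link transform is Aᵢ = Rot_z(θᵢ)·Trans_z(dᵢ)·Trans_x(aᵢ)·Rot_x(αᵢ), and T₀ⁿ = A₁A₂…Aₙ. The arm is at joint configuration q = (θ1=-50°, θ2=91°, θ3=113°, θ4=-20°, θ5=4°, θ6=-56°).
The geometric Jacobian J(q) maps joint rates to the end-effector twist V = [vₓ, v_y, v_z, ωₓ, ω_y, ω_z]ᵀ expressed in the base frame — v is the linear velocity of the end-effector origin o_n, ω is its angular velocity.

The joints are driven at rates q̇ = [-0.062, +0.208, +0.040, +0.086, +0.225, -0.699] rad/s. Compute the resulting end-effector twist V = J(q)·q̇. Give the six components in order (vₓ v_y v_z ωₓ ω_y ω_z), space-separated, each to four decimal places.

o_n = [1.7605, 1.0159, -0.5673]
J₁: ẑ×o_n = [-1.0159, 1.7605, 0.0000], ω = ẑ
J2: z=[-0.7660, -0.6428, 0.0000] o=[0.3535, -0.4213, 0.0000] → [0.3647, -0.4346, -0.1966, -0.7660, -0.6428, 0.0000]
J3: z=[-0.6427, 0.7659, -0.0175] o=[0.3499, -0.4170, 0.3200] → [-0.6546, -0.5949, -2.0014, -0.6427, 0.7659, -0.0175]
J4: z=[0.2890, 0.2635, 0.9204] o=[0.5395, 0.3882, 0.0299] → [-0.7351, 1.2964, -0.1403, 0.2890, 0.2635, 0.9204]
J5: z=[0.3613, -0.9203, 0.1500] o=[1.0201, 0.5720, 0.0002] → [0.4557, 0.3161, 0.8418, 0.3613, -0.9203, 0.1500]
J6: z=[-0.2264, -0.2427, -0.9433] o=[1.7183, 0.6211, -0.1800] → [0.4664, -0.1275, -0.0792, -0.2264, -0.2427, -0.9433]
V = J·q̇ = [-0.1741, 0.0484, 0.1117, 0.0794, -0.1179, 0.7096]

-0.1741 0.0484 0.1117 0.0794 -0.1179 0.7096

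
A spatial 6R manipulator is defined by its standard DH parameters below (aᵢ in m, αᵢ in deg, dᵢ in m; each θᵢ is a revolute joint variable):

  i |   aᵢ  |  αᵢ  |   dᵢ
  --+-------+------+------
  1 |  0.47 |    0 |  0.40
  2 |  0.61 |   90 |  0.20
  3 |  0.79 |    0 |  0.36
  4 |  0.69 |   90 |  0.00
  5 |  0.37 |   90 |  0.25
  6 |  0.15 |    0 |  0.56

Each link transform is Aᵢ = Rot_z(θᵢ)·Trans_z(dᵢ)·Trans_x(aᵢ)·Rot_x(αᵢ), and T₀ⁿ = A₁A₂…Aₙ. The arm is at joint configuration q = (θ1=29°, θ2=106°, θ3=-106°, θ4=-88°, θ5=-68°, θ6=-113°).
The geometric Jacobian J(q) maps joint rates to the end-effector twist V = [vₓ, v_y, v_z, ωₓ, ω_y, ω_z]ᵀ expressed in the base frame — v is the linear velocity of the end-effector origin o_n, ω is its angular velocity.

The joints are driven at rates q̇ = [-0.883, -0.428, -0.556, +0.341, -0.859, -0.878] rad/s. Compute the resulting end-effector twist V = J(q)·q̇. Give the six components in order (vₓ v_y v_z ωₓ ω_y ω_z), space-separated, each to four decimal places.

o_n = [0.2138, 0.2292, 0.0187]
J₁: ẑ×o_n = [-0.2292, 0.2138, 0.0000], ω = ẑ
J2: z=[0.0000, 0.0000, 1.0000] o=[0.4111, 0.2279, 0.4000] → [-0.0014, -0.1972, 0.0000, 0.0000, 0.0000, 1.0000]
J3: z=[0.7071, 0.7071, 0.0000] o=[-0.0203, 0.6592, 0.6000] → [-0.4110, 0.4110, -0.4696, 0.7071, 0.7071, 0.0000]
J4: z=[0.7071, 0.7071, 0.0000] o=[0.3883, 0.7598, -0.1594] → [0.1260, -0.1260, -0.2518, 0.7071, 0.7071, 0.0000]
J5: z=[-0.1711, 0.1711, 0.9703] o=[0.8617, 0.2864, 0.0075] → [0.0574, -0.6267, 0.1206, -0.1711, 0.1711, 0.9703]
J6: z=[-0.9010, 0.3713, -0.2243] o=[0.6714, -0.0085, 0.2836] → [-0.0450, -0.1360, -0.0444, -0.9010, 0.3713, -0.2243]
V = J·q̇ = [0.4647, 0.2819, 0.1106, 0.7860, -0.6249, -1.9475]

0.4647 0.2819 0.1106 0.7860 -0.6249 -1.9475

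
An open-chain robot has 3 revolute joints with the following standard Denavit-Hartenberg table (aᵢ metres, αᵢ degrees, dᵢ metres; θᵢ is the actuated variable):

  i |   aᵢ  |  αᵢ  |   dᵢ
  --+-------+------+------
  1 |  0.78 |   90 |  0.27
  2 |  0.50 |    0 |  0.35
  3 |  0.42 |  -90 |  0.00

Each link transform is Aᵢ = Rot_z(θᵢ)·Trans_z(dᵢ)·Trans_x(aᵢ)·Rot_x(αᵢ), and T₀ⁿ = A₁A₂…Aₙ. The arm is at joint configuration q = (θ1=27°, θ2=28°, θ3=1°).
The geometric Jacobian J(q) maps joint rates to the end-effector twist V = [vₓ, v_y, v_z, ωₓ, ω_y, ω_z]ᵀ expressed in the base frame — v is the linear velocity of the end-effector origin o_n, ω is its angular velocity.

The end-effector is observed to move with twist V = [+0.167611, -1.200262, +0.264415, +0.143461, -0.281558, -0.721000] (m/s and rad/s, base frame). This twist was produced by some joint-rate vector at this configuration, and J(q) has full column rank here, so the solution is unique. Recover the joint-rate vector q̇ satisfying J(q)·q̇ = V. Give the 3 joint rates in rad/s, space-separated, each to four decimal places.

o_n = [1.5745, 0.4095, 0.7084]
J₁: ẑ×o_n = [-0.4095, 1.5745, 0.0000], ω = ẑ
J2: z=[0.4540, -0.8910, 0.0000] o=[0.6950, 0.3541, 0.2700] → [-0.3906, -0.1990, 0.8088, 0.4540, -0.8910, 0.0000]
J3: z=[0.4540, -0.8910, 0.0000] o=[1.2472, 0.2427, 0.5047] → [-0.1814, -0.0924, 0.3673, 0.4540, -0.8910, 0.0000]
q̇ = J⁺·V = [-0.7210, 0.3360, -0.0200]

-0.7210 0.3360 -0.0200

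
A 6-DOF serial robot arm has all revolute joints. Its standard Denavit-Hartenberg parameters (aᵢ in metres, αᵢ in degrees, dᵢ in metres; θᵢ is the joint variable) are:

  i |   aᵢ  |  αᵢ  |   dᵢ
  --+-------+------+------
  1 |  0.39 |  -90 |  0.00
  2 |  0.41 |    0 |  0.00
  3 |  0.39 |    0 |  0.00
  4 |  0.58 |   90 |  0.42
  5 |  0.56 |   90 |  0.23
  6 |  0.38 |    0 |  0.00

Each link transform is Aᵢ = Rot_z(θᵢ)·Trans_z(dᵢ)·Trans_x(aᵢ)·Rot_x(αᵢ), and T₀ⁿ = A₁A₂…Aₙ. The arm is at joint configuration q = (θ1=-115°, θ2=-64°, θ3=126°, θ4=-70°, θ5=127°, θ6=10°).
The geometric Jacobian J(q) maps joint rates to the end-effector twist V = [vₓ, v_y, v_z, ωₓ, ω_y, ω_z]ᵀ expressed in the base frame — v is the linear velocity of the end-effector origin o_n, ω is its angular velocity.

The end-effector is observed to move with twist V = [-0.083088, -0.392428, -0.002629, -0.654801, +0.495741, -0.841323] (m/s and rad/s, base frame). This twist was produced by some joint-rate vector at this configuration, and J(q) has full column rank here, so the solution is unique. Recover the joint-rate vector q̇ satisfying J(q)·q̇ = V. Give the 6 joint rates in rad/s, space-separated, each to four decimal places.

o_n = [0.7487, -1.1537, 0.3197]
J₁: ẑ×o_n = [1.1537, 0.7487, -0.0000], ω = ẑ
J2: z=[0.9063, -0.4226, 0.0000] o=[-0.1648, -0.3535, 0.0000] → [-0.1351, -0.2898, -0.3392, 0.9063, -0.4226, 0.0000]
J3: z=[0.9063, -0.4226, 0.0000] o=[-0.2408, -0.5164, 0.3685] → [0.0206, 0.0442, -0.1595, 0.9063, -0.4226, 0.0000]
J4: z=[0.9063, -0.4226, 0.0000] o=[-0.3182, -0.6823, 0.0242] → [-0.1249, -0.2679, 0.0236, 0.9063, -0.4226, 0.0000]
J5: z=[0.0588, 0.1261, 0.9903] o=[-0.1802, -1.3803, 0.1049] → [-0.1973, 0.9072, -0.1038, 0.0588, 0.1261, 0.9903]
J6: z=[0.2112, -0.9711, 0.1111] o=[0.3797, -1.2379, 0.2857] → [-0.0424, 0.0338, 0.3761, 0.2112, -0.9711, 0.1111]
q̇ = J⁺·V = [-0.2960, -0.4210, 0.4270, -0.6230, -0.5160, -0.3090]

-0.2960 -0.4210 0.4270 -0.6230 -0.5160 -0.3090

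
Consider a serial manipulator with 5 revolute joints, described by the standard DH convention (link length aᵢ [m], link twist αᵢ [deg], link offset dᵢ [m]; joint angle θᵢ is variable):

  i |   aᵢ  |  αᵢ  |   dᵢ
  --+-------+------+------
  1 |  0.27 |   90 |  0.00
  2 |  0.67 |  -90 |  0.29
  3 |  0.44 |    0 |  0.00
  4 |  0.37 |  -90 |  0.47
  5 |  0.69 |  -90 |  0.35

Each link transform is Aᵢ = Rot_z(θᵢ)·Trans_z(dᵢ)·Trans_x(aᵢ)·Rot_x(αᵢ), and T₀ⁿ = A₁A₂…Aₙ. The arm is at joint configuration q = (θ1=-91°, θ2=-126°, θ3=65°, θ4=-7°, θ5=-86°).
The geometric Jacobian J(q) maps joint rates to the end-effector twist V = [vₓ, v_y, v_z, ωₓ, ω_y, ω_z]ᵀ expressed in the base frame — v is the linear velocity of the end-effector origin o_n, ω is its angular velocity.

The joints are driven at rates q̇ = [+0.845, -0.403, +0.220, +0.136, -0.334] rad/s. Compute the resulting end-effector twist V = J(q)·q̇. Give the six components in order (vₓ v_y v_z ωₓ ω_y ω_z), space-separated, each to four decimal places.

o_n = [0.6357, -0.7594, -1.3125]
J₁: ẑ×o_n = [0.7594, 0.6357, -0.0000], ω = ẑ
J2: z=[-0.9998, 0.0175, 0.0000] o=[-0.0047, -0.2700, 0.0000] → [-0.0229, -1.3123, 0.4782, -0.9998, 0.0175, 0.0000]
J3: z=[-0.0141, -0.8089, -0.5878] o=[-0.2878, 0.1289, -0.5420] → [0.1011, -0.5537, 0.7595, -0.0141, -0.8089, -0.5878]
J4: z=[-0.0141, -0.8089, -0.5878] o=[0.1128, 0.2312, -0.6925] → [-0.0808, -0.3161, 0.4369, -0.0141, -0.8089, -0.5878]
J5: z=[0.5211, -0.5076, 0.6861] o=[0.4219, -0.0392, -1.1274] → [0.5881, 0.2431, -0.2668, 0.5211, -0.5076, 0.6861]
V = J·q̇ = [0.4658, 0.8200, 0.1229, 0.2239, -0.1254, 0.4066]

0.4658 0.8200 0.1229 0.2239 -0.1254 0.4066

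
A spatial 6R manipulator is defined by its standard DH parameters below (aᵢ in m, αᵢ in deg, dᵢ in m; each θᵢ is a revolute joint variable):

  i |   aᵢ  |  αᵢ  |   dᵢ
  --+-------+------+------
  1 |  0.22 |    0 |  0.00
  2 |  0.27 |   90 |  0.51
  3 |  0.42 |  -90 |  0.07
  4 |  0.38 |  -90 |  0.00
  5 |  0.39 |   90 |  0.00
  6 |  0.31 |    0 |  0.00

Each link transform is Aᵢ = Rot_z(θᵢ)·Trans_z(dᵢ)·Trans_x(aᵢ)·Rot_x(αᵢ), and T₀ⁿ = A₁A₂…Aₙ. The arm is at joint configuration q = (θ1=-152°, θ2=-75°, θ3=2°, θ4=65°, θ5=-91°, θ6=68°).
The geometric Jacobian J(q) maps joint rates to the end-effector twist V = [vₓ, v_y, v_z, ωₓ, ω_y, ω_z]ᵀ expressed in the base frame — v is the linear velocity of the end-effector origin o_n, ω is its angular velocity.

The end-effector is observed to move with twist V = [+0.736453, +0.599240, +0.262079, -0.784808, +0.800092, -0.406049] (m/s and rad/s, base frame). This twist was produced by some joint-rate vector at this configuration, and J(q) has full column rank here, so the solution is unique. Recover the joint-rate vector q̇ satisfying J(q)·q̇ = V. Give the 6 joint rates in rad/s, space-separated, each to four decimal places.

-0.1570 -0.6290 0.2410 0.3280 -0.9130 -0.7230

o_n = [-0.8656, 0.0480, 1.0268]
J₁: ẑ×o_n = [-0.0480, -0.8656, 0.0000], ω = ẑ
J2: z=[0.0000, 0.0000, 1.0000] o=[-0.1942, -0.1033, 0.0000] → [-0.1513, -0.6714, 0.0000, 0.0000, 0.0000, 1.0000]
J3: z=[0.7314, 0.6820, 0.0000] o=[-0.3784, 0.0942, 0.5100] → [0.3524, -0.3780, 0.2985, 0.7314, 0.6820, 0.0000]
J4: z=[0.0238, -0.0255, 0.9994] o=[-0.6135, 0.4489, 0.5247] → [0.3879, -0.2640, -0.0160, 0.0238, -0.0255, 0.9994]
J5: z=[0.3086, -0.9507, -0.0316] o=[-0.9748, 0.3314, 0.5303] → [-0.4810, -0.1567, 0.0163, 0.3086, -0.9507, -0.0316]
J6: z=[0.9503, 0.3096, -0.0322] o=[-0.9590, 0.3236, 0.9199] → [0.0242, -0.1046, -0.2908, 0.9503, 0.3096, -0.0322]
q̇ = J⁺·V = [-0.1570, -0.6290, 0.2410, 0.3280, -0.9130, -0.7230]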